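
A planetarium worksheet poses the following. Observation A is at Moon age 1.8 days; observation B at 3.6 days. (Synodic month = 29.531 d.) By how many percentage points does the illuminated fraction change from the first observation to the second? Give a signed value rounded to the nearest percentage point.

+10 pp

θ₁ = 360° × 1.8/29.531 = 21.9°, f₁ = (1 − cos θ₁)/2 = 0.036.
θ₂ = 360° × 3.6/29.531 = 43.9°, f₂ = (1 − cos θ₂)/2 = 0.140.
Change = f₂ − f₁ = +0.103 → +10 percentage points.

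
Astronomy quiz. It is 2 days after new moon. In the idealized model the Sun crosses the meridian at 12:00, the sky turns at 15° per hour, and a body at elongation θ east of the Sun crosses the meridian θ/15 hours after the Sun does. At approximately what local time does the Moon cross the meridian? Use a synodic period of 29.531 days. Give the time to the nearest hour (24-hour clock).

14:00

Phase angle: θ = 360°·(2 d)/(29.531 d) = 24.4°.
The Moon trails the Sun by θ/15 = 24.4/15 ≈ 1.63 hours.
12:00 + 1.63 h ≈ 13:38 → 14:00 to the nearest hour.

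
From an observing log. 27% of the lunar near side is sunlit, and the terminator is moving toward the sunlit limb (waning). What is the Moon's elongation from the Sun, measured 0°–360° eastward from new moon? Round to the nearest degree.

297°

Invert f = (1 − cos θ)/2 to get cos θ = 1 − 2(0.27) = 0.460, hence θ₀ = arccos 0.460 = 62.6°.
Since the Moon is past full (waning), take the reflex angle: θ = 360° − 62.6° = 297.4°.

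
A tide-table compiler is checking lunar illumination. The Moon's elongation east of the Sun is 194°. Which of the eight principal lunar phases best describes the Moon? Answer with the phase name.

The full moon sector spans roughly 158°–202°; 194° falls inside it.

full moon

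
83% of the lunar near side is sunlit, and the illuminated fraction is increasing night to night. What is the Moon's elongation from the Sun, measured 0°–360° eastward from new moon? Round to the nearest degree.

cos θ = 1 − 2f = -0.660, giving a principal value of 131.3°.
The Moon is waxing (0°–180°), so θ = 131.3° directly.

131°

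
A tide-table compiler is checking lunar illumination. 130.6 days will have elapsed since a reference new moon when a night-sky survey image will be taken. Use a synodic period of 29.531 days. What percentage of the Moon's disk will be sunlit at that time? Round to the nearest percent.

94%

130.6/29.531 = 4.422 lunations, so 4 complete cycles and 12.48 d into the next.
The Moon has covered 12.48/29.531 of its cycle, so θ ≈ 360° × 12.48/29.531 = 152.1°.
With cos θ = (-0.884), the lit fraction is (1 − (-0.884))/2 ≈ 0.942, so 94%.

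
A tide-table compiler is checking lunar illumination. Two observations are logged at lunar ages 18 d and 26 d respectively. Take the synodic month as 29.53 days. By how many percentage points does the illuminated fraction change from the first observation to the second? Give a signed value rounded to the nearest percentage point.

First observation: θ = 360°·18/29.53 = 219.4°, so f = 0.886.
Second observation: θ = 317.0°, f = 0.135.
Δf = 0.135 − 0.886 = -0.752, i.e. -75 pp.

-75 percentage points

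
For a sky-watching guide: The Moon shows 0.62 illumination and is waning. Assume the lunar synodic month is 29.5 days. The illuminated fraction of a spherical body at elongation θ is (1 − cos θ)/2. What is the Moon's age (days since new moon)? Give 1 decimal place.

21.0 days

cos θ = 1 − 2f = -0.240, giving a principal value of 103.9°.
Waning ⇒ past full, so θ = 360° − 103.9° = 256.1°.
Age = 29.5 × 256.1°/360° ≈ 20.99 days.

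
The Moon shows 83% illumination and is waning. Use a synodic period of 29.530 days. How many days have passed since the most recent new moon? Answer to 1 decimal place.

From f = (1 − cos θ)/2: cos θ = 1 − 2×0.83 = -0.660; arccos → 131.3°.
A waning Moon lies in 180°–360°, so θ = 360° − 131.3° = 228.7°.
At 360°/29.530 d per day, 228.7° corresponds to 18.76 days.

18.8 days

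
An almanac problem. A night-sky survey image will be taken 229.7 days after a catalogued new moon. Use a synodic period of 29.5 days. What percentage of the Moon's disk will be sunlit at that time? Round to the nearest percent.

229.7/29.5 = 7.786 lunations, so 7 complete cycles and 23.20 d into the next.
Phase angle: θ = 360°·(23.20 d)/(29.5 d) = 283.1°.
cos 283.1° = 0.227, so f = (1 − 0.227)/2 = 0.387, so 39%.

39%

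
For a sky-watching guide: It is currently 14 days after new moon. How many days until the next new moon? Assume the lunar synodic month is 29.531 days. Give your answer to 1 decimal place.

15.5 days

One full lunation from the last new moon is 29.531 d; remaining = 29.531 − 14 = 15.531 d.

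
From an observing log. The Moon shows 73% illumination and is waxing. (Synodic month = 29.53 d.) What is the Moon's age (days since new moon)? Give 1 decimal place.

9.6 days

cos θ = 1 − 2f = -0.460, giving a principal value of 117.4°.
Waxing ⇒ before full, so θ = 117.4°.
Age = 29.53 × 117.4°/360° ≈ 9.63 days.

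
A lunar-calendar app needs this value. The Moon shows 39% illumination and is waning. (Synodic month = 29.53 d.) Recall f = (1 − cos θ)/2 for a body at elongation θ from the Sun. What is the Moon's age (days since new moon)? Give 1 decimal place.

23.2 days

From f = (1 − cos θ)/2: cos θ = 1 − 2×0.39 = 0.220; arccos → 77.3°.
Waning ⇒ past full, so θ = 360° − 77.3° = 282.7°.
Age = 29.53 × 282.7°/360° ≈ 23.19 days.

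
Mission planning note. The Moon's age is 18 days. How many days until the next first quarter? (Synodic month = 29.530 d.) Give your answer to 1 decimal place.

18.9 days

First quarter occurs at elongation 90°, i.e. at age 29.530 × 90/360 = 7.383 d.
This lunation's first quarter (7.383 d) has passed, so add one period: 36.913 − 18 = 18.913 days.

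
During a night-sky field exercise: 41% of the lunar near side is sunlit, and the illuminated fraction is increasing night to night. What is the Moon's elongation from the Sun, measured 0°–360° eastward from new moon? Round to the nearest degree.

80°

Invert f = (1 − cos θ)/2 to get cos θ = 1 − 2(0.41) = 0.180, hence θ₀ = arccos 0.180 = 79.6°.
Waxing ⇒ before full, so θ = 79.6°.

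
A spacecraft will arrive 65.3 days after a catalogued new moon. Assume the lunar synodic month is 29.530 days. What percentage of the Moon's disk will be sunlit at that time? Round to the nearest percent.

38%

65.3 d spans 2 complete synodic months (2 × 29.530 = 59.06 d) plus 6.24 d.
Phase angle: θ = 360°·(6.24 d)/(29.530 d) = 76.1°.
Illuminated fraction = (1 − cos 76.1°)/2 = (1 − 0.241)/2 ≈ 0.380, so 38%.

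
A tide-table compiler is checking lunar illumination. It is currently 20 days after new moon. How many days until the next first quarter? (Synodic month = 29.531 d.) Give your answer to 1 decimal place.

16.9 days

First quarter occurs at elongation 90°, i.e. at age 29.531 × 90/360 = 7.383 d.
This lunation's first quarter (7.383 d) has passed, so add one period: 36.914 − 20 = 16.914 days.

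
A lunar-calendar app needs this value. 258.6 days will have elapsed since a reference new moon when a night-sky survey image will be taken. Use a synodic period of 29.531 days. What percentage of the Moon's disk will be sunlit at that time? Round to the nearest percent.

Reduce mod P: 258.6 − 8×29.531 = 22.35 d into the current lunation.
Elongation θ = 360° × 22.35/29.531 ≈ 272.5°.
cos 272.5° = 0.043, so f = (1 − 0.043)/2 = 0.478, so 48%.

48%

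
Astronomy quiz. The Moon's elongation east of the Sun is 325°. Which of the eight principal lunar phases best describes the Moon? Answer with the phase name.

The waning crescent sector spans roughly 292°–338°; 325° falls inside it.

waning crescent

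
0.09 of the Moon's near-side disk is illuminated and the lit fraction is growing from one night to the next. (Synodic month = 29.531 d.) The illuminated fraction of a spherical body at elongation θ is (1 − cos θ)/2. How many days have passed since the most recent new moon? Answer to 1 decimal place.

cos θ = 1 − 2f = 0.820, giving a principal value of 34.9°.
Waxing ⇒ before full, so θ = 34.9°.
At 360°/29.531 d per day, 34.9° corresponds to 2.86 days.

2.9 days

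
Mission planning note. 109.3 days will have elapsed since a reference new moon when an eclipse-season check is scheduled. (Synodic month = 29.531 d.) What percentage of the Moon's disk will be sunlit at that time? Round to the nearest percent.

109.3/29.531 = 3.701 lunations, so 3 complete cycles and 20.71 d into the next.
The Moon has covered 20.71/29.531 of its cycle, so θ ≈ 360° × 20.71/29.531 = 252.4°.
Illuminated fraction = (1 − cos 252.4°)/2 = (1 − (-0.302))/2 ≈ 0.651, so 65%.

65%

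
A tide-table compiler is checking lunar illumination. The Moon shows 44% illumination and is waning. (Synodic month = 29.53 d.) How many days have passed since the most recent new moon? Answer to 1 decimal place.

Invert f = (1 − cos θ)/2 to get cos θ = 1 − 2(0.44) = 0.120, hence θ₀ = arccos 0.120 = 83.1°.
A waning Moon lies in 180°–360°, so θ = 360° − 83.1° = 276.9°.
At 360°/29.53 d per day, 276.9° corresponds to 22.71 days.

22.7 days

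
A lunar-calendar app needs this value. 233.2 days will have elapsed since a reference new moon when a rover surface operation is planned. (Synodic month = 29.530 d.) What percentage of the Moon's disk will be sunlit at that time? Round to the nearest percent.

10%

233.2/29.530 = 7.897 lunations, so 7 complete cycles and 26.49 d into the next.
The Moon has covered 26.49/29.530 of its cycle, so θ ≈ 360° × 26.49/29.530 = 322.9°.
cos 322.9° = 0.798, so f = (1 − 0.798)/2 = 0.101, so 10%.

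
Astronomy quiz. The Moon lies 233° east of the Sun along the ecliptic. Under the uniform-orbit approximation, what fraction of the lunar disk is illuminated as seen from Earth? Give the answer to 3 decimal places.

0.801

Half-versine of 233°: (1 − (-0.602))/2 = 0.801.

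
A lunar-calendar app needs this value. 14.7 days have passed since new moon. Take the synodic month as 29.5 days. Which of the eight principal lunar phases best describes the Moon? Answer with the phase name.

full moon

θ ≈ 360° × 14.7/29.5 = 179°, which falls in the full moon sector.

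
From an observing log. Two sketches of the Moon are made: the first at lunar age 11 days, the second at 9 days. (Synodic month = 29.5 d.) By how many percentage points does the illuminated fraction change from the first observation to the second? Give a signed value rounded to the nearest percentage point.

First observation: θ = 360°·11/29.5 = 134.2°, so f = 0.849.
Second observation: θ = 109.8°, f = 0.670.
Δf = 0.670 − 0.849 = -0.179, i.e. -18 pp.

-18 percentage points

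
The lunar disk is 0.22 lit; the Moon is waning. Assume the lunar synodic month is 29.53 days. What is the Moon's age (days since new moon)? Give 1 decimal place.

cos θ = 1 − 2f = 0.560, giving a principal value of 55.9°.
A waning Moon lies in 180°–360°, so θ = 360° − 55.9° = 304.1°.
Age = 29.53 × 304.1°/360° ≈ 24.94 days.

24.9 days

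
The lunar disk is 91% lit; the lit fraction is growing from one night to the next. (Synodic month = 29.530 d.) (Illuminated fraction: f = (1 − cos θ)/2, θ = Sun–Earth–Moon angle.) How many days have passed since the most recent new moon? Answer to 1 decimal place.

11.9 days

From f = (1 − cos θ)/2: cos θ = 1 − 2×0.91 = -0.820; arccos → 145.1°.
Before full moon the principal value applies: θ = 145.1°.
That fraction of the synodic month is 145.1/360 × 29.530 d ≈ 11.90 d.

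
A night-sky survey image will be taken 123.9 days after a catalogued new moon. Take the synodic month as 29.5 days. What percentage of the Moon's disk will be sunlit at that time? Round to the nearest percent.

123.9/29.5 = 4.200 lunations, so 4 complete cycles and 5.90 d into the next.
Elongation θ = 360° × 5.90/29.5 ≈ 72.0°.
cos 72.0° = 0.309, so f = (1 − 0.309)/2 = 0.345, so 35%.

35%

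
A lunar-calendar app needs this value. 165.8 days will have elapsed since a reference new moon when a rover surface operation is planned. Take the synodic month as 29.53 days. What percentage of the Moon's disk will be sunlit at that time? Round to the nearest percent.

Reduce mod P: 165.8 − 5×29.53 = 18.15 d into the current lunation.
Phase angle: θ = 360°·(18.15 d)/(29.53 d) = 221.3°.
Illuminated fraction = (1 − cos 221.3°)/2 = (1 − (-0.752))/2 ≈ 0.876, so 88%.

88%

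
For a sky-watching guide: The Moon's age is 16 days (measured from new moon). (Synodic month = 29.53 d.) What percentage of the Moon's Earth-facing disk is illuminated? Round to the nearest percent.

98%

Phase angle: θ = 360°·(16 d)/(29.53 d) = 195.1°.
cos 195.1° = (-0.966), so f = (1 − (-0.966))/2 = 0.983, so 98%.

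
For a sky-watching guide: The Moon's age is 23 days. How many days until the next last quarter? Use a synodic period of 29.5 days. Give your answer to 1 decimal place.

Last quarter occurs at elongation 270°, i.e. at age 29.5 × 270/360 = 22.125 d.
Already past this cycle's last quarter; the next is at 22.125 + 29.5 = 51.625 d, so 51.625 − 23 = 28.625 days.

28.6 days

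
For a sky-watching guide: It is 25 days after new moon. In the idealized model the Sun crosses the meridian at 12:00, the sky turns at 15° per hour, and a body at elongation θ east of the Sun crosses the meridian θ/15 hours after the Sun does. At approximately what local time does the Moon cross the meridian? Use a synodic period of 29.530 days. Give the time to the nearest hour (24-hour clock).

Elongation θ = 360° × 25/29.530 ≈ 304.8°.
Delay after the Sun = 304.8° / (15°/h) ≈ 20.32 h.
12:00 + 20.32 h ≈ 08:19 → 08:00 to the nearest hour.

08:00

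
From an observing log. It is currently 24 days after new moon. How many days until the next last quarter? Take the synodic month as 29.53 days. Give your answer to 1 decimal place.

Last quarter occurs at elongation 270°, i.e. at age 29.53 × 270/360 = 22.148 d.
This lunation's last quarter (22.148 d) has passed, so add one period: 51.678 − 24 = 27.678 days.

27.7 days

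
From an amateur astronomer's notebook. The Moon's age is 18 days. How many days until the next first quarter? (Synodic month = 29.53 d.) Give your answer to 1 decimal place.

18.9 days

First quarter is 0.25 of the way through the cycle: age 0.25 × 29.53 = 7.383 d.
Already past this cycle's first quarter; the next is at 7.383 + 29.53 = 36.913 d, so 36.913 − 18 = 18.913 days.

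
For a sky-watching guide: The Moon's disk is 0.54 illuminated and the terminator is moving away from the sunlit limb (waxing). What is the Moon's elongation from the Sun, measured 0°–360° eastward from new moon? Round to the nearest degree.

95°

From f = (1 − cos θ)/2: cos θ = 1 − 2×0.54 = -0.080; arccos → 94.6°.
The Moon is waxing (0°–180°), so θ = 94.6° directly.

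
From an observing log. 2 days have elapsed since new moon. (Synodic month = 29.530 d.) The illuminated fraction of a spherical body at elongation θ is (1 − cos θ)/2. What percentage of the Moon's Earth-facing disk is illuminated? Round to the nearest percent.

4%

Elongation θ = 360° × 2/29.530 ≈ 24.4°.
Illuminated fraction = (1 − cos 24.4°)/2 = (1 − 0.911)/2 ≈ 0.045, so 4%.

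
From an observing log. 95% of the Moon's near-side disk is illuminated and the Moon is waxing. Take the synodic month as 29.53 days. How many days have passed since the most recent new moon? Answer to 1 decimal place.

From f = (1 − cos θ)/2: cos θ = 1 − 2×0.95 = -0.900; arccos → 154.2°.
Before full moon the principal value applies: θ = 154.2°.
That fraction of the synodic month is 154.2/360 × 29.53 d ≈ 12.65 d.

12.6 days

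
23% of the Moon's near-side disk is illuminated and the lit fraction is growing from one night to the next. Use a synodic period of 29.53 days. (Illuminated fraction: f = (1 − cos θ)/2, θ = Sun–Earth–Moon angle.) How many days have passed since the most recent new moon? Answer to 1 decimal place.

4.7 days

From f = (1 − cos θ)/2: cos θ = 1 − 2×0.23 = 0.540; arccos → 57.3°.
Before full moon the principal value applies: θ = 57.3°.
Age = 29.53 × 57.3°/360° ≈ 4.70 days.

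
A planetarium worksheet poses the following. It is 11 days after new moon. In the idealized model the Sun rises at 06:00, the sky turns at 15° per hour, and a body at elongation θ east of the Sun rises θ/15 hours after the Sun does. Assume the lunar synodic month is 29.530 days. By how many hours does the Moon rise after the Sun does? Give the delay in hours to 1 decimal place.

The Moon has covered 11/29.530 of its cycle, so θ ≈ 360° × 11/29.530 = 134.1°.
The Moon trails the Sun by θ/15 = 134.1/15 ≈ 8.94 hours.
So the Moon rises 8.94 h after the Sun.

8.9 h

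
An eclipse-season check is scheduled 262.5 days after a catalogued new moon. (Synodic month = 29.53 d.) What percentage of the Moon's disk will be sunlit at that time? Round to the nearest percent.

262.5/29.53 = 8.889 lunations, so 8 complete cycles and 26.26 d into the next.
The Moon has covered 26.26/29.53 of its cycle, so θ ≈ 360° × 26.26/29.53 = 320.1°.
Illuminated fraction = (1 − cos 320.1°)/2 = (1 − 0.768)/2 ≈ 0.116, so 12%.

12%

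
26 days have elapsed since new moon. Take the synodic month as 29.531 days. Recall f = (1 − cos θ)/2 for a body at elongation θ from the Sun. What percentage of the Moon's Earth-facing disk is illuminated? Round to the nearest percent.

13%

Elongation θ = 360° × 26/29.531 ≈ 317.0°.
cos 317.0° = 0.731, so f = (1 − 0.731)/2 = 0.135, so 13%.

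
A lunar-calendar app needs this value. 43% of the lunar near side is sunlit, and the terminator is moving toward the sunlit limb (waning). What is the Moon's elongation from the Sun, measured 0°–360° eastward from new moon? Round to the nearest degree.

From f = (1 − cos θ)/2: cos θ = 1 − 2×0.43 = 0.140; arccos → 82.0°.
Since the Moon is past full (waning), take the reflex angle: θ = 360° − 82.0° = 278.0°.

278°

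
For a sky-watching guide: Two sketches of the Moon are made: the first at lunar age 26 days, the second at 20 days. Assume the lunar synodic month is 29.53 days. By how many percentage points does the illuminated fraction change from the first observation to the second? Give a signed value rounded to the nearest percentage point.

θ₁ = 360° × 26/29.53 = 317.0°, f₁ = (1 − cos θ₁)/2 = 0.135.
θ₂ = 360° × 20/29.53 = 243.8°, f₂ = (1 − cos θ₂)/2 = 0.721.
Change = f₂ − f₁ = +0.586 → +59 percentage points.

+59 percentage points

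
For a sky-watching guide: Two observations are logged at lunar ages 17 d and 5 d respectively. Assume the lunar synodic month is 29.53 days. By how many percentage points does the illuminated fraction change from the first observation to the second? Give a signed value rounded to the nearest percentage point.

-69 pp

First observation: θ = 360°·17/29.53 = 207.2°, so f = 0.945.
Second observation: θ = 61.0°, f = 0.257.
Δf = 0.257 − 0.945 = -0.687, i.e. -69 pp.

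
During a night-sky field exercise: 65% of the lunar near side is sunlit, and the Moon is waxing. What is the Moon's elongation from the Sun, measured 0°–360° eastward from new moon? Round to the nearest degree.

107°

From f = (1 − cos θ)/2: cos θ = 1 − 2×0.65 = -0.300; arccos → 107.5°.
Before full moon the principal value applies: θ = 107.5°.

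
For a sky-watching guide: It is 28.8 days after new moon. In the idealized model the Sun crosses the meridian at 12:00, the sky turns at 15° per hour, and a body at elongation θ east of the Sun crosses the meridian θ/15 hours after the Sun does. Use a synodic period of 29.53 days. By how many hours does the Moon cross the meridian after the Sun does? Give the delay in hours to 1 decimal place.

The Moon has covered 28.8/29.53 of its cycle, so θ ≈ 360° × 28.8/29.53 = 351.1°.
At 15° of sky rotation per hour, 351.1° corresponds to a 23.41 h lag.
So the Moon crosses the meridian 23.41 h after the Sun.

23.4 h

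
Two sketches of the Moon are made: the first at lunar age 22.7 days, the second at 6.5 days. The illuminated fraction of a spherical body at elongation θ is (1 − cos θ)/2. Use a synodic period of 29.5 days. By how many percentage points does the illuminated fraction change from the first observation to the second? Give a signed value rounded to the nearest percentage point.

-3 pp

θ₁ = 360° × 22.7/29.5 = 277.0°, f₁ = (1 − cos θ₁)/2 = 0.439.
θ₂ = 360° × 6.5/29.5 = 79.3°, f₂ = (1 − cos θ₂)/2 = 0.407.
Change = f₂ − f₁ = -0.032 → -3 percentage points.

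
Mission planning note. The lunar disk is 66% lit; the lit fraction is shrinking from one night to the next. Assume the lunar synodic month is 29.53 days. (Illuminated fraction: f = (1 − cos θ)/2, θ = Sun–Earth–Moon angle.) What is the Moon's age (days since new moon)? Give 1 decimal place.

20.6 days

From f = (1 − cos θ)/2: cos θ = 1 − 2×0.66 = -0.320; arccos → 108.7°.
A waning Moon lies in 180°–360°, so θ = 360° − 108.7° = 251.3°.
That fraction of the synodic month is 251.3/360 × 29.53 d ≈ 20.62 d.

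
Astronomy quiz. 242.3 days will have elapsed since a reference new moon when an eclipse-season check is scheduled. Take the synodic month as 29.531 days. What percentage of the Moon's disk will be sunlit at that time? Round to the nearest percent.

36%

242.3/29.531 = 8.205 lunations, so 8 complete cycles and 6.05 d into the next.
Phase angle: θ = 360°·(6.05 d)/(29.531 d) = 73.8°.
With cos θ = 0.279, the lit fraction is (1 − 0.279)/2 ≈ 0.360, so 36%.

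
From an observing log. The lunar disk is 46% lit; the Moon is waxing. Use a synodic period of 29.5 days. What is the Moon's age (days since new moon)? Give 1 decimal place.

cos θ = 1 − 2f = 0.080, giving a principal value of 85.4°.
The Moon is waxing (0°–180°), so θ = 85.4° directly.
That fraction of the synodic month is 85.4/360 × 29.5 d ≈ 7.00 d.

7.0 days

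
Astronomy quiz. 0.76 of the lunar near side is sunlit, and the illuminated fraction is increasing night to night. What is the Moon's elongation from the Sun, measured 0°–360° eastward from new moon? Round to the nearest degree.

121°

Invert f = (1 − cos θ)/2 to get cos θ = 1 − 2(0.76) = -0.520, hence θ₀ = arccos -0.520 = 121.3°.
The Moon is waxing (0°–180°), so θ = 121.3° directly.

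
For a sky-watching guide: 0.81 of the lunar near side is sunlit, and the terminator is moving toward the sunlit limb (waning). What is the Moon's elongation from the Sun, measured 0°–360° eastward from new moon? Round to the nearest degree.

232°

Invert f = (1 − cos θ)/2 to get cos θ = 1 − 2(0.81) = -0.620, hence θ₀ = arccos -0.620 = 128.3°.
A waning Moon lies in 180°–360°, so θ = 360° − 128.3° = 231.7°.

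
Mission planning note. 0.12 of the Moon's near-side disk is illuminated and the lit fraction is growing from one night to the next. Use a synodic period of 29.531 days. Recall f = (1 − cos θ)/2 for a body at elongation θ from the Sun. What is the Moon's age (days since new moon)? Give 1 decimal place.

From f = (1 − cos θ)/2: cos θ = 1 − 2×0.12 = 0.760; arccos → 40.5°.
Before full moon the principal value applies: θ = 40.5°.
Age = 29.531 × 40.5°/360° ≈ 3.33 days.

3.3 days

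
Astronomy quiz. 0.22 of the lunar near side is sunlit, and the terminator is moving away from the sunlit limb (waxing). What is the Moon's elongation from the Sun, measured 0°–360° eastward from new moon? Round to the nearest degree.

56°

From f = (1 − cos θ)/2: cos θ = 1 − 2×0.22 = 0.560; arccos → 55.9°.
Waxing ⇒ before full, so θ = 55.9°.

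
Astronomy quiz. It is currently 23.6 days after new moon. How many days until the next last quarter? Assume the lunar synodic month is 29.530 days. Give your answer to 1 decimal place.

28.1 days

Last quarter is 0.75 of the way through the cycle: age 0.75 × 29.530 = 22.148 d.
Already past this cycle's last quarter; the next is at 22.148 + 29.530 = 51.678 d, so 51.678 − 23.6 = 28.078 days.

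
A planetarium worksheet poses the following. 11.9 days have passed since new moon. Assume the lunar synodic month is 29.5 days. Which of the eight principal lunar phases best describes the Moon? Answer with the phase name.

θ ≈ 360° × 11.9/29.5 = 145°, which falls in the waxing gibbous sector.

waxing gibbous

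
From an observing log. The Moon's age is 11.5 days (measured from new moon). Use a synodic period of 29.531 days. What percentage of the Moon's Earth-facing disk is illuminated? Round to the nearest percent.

Elongation θ = 360° × 11.5/29.531 ≈ 140.2°.
cos 140.2° = (-0.768), so f = (1 − (-0.768))/2 = 0.884, so 88%.

88%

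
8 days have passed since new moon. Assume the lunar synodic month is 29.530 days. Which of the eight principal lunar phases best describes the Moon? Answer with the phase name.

first quarter

At 8/29.530 of the cycle, θ ≈ 98° — the first quarter range.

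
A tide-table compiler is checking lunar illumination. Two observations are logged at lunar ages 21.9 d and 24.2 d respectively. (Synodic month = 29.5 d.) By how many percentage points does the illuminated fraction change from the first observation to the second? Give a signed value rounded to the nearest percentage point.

First observation: θ = 360°·21.9/29.5 = 267.3°, so f = 0.524.
Second observation: θ = 295.3°, f = 0.286.
Δf = 0.286 − 0.524 = -0.238, i.e. -24 pp.

-24 pp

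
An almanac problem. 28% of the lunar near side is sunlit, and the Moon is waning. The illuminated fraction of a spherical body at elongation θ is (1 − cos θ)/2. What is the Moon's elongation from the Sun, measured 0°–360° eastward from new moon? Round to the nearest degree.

From f = (1 − cos θ)/2: cos θ = 1 − 2×0.28 = 0.440; arccos → 63.9°.
Since the Moon is past full (waning), take the reflex angle: θ = 360° − 63.9° = 296.1°.

296°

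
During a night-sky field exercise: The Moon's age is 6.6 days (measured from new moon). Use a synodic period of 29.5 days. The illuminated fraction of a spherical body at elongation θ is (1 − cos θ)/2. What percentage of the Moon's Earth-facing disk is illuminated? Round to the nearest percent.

Elongation θ = 360° × 6.6/29.5 ≈ 80.5°.
cos 80.5° = 0.164, so f = (1 − 0.164)/2 = 0.418, so 42%.

42%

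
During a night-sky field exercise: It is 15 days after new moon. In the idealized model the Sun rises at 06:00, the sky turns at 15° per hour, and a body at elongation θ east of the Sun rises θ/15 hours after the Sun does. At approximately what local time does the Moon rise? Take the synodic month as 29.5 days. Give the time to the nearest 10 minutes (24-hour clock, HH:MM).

Phase angle: θ = 360°·(15 d)/(29.5 d) = 183.1°.
The Moon trails the Sun by θ/15 = 183.1/15 ≈ 12.20 hours.
06:00 + 12.203 h ≈ 18:12 → 18:10 to the nearest ten minutes.

18:10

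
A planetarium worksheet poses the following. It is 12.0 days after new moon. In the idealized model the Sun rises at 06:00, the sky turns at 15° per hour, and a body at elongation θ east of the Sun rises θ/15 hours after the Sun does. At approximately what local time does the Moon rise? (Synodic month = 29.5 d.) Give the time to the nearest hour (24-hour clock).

The Moon has covered 12.0/29.5 of its cycle, so θ ≈ 360° × 12.0/29.5 = 146.4°.
At 15° of sky rotation per hour, 146.4° corresponds to a 9.76 h lag.
06:00 + 9.76 h ≈ 15:46 → 16:00 to the nearest hour.

16:00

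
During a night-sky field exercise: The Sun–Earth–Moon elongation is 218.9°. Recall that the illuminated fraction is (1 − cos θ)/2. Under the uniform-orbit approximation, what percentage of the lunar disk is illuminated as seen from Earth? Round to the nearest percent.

cos 218.9° = (-0.778), so f = (1 − (-0.778))/2 = 0.889, i.e. 89%.

89%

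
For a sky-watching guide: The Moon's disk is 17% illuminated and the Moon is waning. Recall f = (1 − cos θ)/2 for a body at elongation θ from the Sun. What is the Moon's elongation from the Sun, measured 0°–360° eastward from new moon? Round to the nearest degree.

311°

cos θ = 1 − 2f = 0.660, giving a principal value of 48.7°.
Since the Moon is past full (waning), take the reflex angle: θ = 360° − 48.7° = 311.3°.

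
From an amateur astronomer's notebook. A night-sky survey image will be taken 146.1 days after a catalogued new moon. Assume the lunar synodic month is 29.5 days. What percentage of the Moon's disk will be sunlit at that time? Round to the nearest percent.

146.1 d spans 4 complete synodic months (4 × 29.5 = 118.00 d) plus 28.10 d.
Elongation θ = 360° × 28.10/29.5 ≈ 342.9°.
Illuminated fraction = (1 − cos 342.9°)/2 = (1 − 0.956)/2 ≈ 0.022, so 2%.

2%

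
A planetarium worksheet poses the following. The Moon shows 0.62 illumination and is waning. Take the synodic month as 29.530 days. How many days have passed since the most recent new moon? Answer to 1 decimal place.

Invert f = (1 − cos θ)/2 to get cos θ = 1 − 2(0.62) = -0.240, hence θ₀ = arccos -0.240 = 103.9°.
A waning Moon lies in 180°–360°, so θ = 360° − 103.9° = 256.1°.
At 360°/29.530 d per day, 256.1° corresponds to 21.01 days.

21.0 days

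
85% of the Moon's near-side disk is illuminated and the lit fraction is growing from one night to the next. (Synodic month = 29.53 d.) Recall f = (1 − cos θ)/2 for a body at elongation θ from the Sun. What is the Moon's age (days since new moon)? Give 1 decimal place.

11.0 days

cos θ = 1 − 2f = -0.700, giving a principal value of 134.4°.
Waxing ⇒ before full, so θ = 134.4°.
At 360°/29.53 d per day, 134.4° corresponds to 11.03 days.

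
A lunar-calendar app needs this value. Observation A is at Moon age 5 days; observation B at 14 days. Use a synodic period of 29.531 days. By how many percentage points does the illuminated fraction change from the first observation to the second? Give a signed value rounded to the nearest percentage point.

+74 percentage points

First observation: θ = 360°·5/29.531 = 61.0°, so f = 0.257.
Second observation: θ = 170.7°, f = 0.993.
Δf = 0.993 − 0.257 = +0.736, i.e. +74 pp.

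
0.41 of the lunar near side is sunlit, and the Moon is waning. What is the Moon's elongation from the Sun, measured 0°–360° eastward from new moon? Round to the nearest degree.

cos θ = 1 − 2f = 0.180, giving a principal value of 79.6°.
Waning ⇒ past full, so θ = 360° − 79.6° = 280.4°.

280°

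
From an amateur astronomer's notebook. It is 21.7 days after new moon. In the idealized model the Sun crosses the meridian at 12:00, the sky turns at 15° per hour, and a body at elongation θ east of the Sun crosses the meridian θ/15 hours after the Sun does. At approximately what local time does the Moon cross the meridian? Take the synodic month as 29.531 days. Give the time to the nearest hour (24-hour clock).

Phase angle: θ = 360°·(21.7 d)/(29.531 d) = 264.5°.
At 15° of sky rotation per hour, 264.5° corresponds to a 17.64 h lag.
12:00 + 17.64 h ≈ 05:38 → 06:00 to the nearest hour.

06:00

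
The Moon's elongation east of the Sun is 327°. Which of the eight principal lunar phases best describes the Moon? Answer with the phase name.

The waning crescent sector spans roughly 292°–338°; 327° falls inside it.

waning crescent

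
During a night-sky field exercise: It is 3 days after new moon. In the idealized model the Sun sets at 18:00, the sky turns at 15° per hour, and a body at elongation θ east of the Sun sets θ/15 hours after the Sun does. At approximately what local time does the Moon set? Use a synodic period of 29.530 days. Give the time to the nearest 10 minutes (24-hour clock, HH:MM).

The Moon has covered 3/29.530 of its cycle, so θ ≈ 360° × 3/29.530 = 36.6°.
Delay after the Sun = 36.6° / (15°/h) ≈ 2.44 h.
18:00 + 2.438 h ≈ 20:26 → 20:30 to the nearest ten minutes.

20:30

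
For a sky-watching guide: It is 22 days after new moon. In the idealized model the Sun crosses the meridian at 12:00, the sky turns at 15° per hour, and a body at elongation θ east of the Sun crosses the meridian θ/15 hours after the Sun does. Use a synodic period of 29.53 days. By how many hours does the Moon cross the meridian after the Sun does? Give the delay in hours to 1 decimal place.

The Moon has covered 22/29.53 of its cycle, so θ ≈ 360° × 22/29.53 = 268.2°.
At 15° of sky rotation per hour, 268.2° corresponds to a 17.88 h lag.
So the Moon crosses the meridian 17.88 h after the Sun.

17.9 h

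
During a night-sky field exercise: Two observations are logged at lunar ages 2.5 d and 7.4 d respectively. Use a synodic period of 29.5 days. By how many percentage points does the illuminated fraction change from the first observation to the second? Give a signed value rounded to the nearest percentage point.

+43 percentage points

θ₁ = 360° × 2.5/29.5 = 30.5°, f₁ = (1 − cos θ₁)/2 = 0.069.
θ₂ = 360° × 7.4/29.5 = 90.3°, f₂ = (1 − cos θ₂)/2 = 0.503.
Change = f₂ − f₁ = +0.433 → +43 percentage points.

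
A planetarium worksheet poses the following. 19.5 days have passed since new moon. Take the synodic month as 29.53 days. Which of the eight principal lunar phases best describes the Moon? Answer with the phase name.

waning gibbous

θ ≈ 360° × 19.5/29.53 = 238°, which falls in the waning gibbous sector.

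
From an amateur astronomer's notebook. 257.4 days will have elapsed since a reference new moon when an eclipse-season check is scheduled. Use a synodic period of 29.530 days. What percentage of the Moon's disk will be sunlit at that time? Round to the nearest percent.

60%

Reduce mod P: 257.4 − 8×29.530 = 21.16 d into the current lunation.
The Moon has covered 21.16/29.530 of its cycle, so θ ≈ 360° × 21.16/29.530 = 258.0°.
cos 258.0° = (-0.209), so f = (1 − (-0.209))/2 = 0.604, so 60%.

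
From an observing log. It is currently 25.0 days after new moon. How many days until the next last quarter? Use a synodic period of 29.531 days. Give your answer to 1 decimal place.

26.7 days

Last quarter is 0.75 of the way through the cycle: age 0.75 × 29.531 = 22.148 d.
Already past this cycle's last quarter; the next is at 22.148 + 29.531 = 51.679 d, so 51.679 − 25.0 = 26.679 days.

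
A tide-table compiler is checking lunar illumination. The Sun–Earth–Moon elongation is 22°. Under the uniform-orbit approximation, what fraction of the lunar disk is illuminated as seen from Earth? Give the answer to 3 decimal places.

Half-versine of 22°: (1 − 0.927)/2 = 0.036.

0.036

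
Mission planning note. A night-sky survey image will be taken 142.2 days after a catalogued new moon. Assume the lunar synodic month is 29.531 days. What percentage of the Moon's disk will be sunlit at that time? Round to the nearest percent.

142.2 d spans 4 complete synodic months (4 × 29.531 = 118.12 d) plus 24.08 d.
Elongation θ = 360° × 24.08/29.531 ≈ 293.5°.
cos 293.5° = 0.399, so f = (1 − 0.399)/2 = 0.301, so 30%.

30%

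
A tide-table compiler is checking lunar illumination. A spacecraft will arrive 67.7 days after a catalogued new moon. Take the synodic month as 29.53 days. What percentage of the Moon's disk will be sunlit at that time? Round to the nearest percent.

67.7/29.53 = 2.293 lunations, so 2 complete cycles and 8.64 d into the next.
Elongation θ = 360° × 8.64/29.53 ≈ 105.3°.
Illuminated fraction = (1 − cos 105.3°)/2 = (1 − (-0.264))/2 ≈ 0.632, so 63%.

63%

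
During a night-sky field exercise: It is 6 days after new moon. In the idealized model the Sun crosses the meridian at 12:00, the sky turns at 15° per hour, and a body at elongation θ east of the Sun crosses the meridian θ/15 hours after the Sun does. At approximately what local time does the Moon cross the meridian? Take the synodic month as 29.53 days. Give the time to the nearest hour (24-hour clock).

The Moon has covered 6/29.53 of its cycle, so θ ≈ 360° × 6/29.53 = 73.1°.
The Moon trails the Sun by θ/15 = 73.1/15 ≈ 4.88 hours.
12:00 + 4.88 h ≈ 16:53 → 17:00 to the nearest hour.

17:00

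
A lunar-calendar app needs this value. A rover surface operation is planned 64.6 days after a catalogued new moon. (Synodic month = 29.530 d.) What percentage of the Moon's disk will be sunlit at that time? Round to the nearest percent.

64.6 d spans 2 complete synodic months (2 × 29.530 = 59.06 d) plus 5.54 d.
Phase angle: θ = 360°·(5.54 d)/(29.530 d) = 67.5°.
With cos θ = 0.382, the lit fraction is (1 − 0.382)/2 ≈ 0.309, so 31%.

31%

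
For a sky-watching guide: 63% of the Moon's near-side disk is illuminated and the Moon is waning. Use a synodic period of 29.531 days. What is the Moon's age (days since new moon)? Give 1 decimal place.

20.9 days

cos θ = 1 − 2f = -0.260, giving a principal value of 105.1°.
Since the Moon is past full (waning), take the reflex angle: θ = 360° − 105.1° = 254.9°.
That fraction of the synodic month is 254.9/360 × 29.531 d ≈ 20.91 d.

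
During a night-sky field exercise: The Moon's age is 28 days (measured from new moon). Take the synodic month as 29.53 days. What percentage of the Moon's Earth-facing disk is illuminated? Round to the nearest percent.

3%

The Moon has covered 28/29.53 of its cycle, so θ ≈ 360° × 28/29.53 = 341.3°.
With cos θ = 0.947, the lit fraction is (1 − 0.947)/2 ≈ 0.026, so 3%.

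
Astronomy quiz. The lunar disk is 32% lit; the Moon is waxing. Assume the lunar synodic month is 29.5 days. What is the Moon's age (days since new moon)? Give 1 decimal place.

5.6 days

Invert f = (1 − cos θ)/2 to get cos θ = 1 − 2(0.32) = 0.360, hence θ₀ = arccos 0.360 = 68.9°.
Before full moon the principal value applies: θ = 68.9°.
At 360°/29.5 d per day, 68.9° corresponds to 5.65 days.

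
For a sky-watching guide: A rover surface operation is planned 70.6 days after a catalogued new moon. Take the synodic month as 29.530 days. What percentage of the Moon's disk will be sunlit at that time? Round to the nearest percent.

70.6 d spans 2 complete synodic months (2 × 29.530 = 59.06 d) plus 11.54 d.
Phase angle: θ = 360°·(11.54 d)/(29.530 d) = 140.7°.
cos 140.7° = (-0.774), so f = (1 − (-0.774))/2 = 0.887, so 89%.

89%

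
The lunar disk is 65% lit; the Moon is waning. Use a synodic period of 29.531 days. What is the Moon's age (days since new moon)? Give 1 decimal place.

Invert f = (1 − cos θ)/2 to get cos θ = 1 − 2(0.65) = -0.300, hence θ₀ = arccos -0.300 = 107.5°.
Waning ⇒ past full, so θ = 360° − 107.5° = 252.5°.
At 360°/29.531 d per day, 252.5° corresponds to 20.72 days.

20.7 days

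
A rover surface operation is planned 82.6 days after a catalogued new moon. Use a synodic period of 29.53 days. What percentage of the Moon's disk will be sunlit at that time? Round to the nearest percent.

Reduce mod P: 82.6 − 2×29.53 = 23.54 d into the current lunation.
Elongation θ = 360° × 23.54/29.53 ≈ 287.0°.
cos 287.0° = 0.292, so f = (1 − 0.292)/2 = 0.354, so 35%.

35%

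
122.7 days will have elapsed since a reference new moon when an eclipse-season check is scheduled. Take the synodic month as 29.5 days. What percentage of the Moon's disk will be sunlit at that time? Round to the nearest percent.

122.7 d spans 4 complete synodic months (4 × 29.5 = 118.00 d) plus 4.70 d.
Elongation θ = 360° × 4.70/29.5 ≈ 57.4°.
With cos θ = 0.539, the lit fraction is (1 − 0.539)/2 ≈ 0.230, so 23%.

23%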